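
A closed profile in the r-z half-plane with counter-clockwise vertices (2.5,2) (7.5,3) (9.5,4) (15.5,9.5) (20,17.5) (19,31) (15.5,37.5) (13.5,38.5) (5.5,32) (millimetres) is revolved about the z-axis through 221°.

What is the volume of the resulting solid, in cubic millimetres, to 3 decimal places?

Volume = 18652.588 mm³

Profile (r,z), 9 vertices: (2.5,2) (7.5,3) (9.5,4) (15.5,9.5) (20,17.5) (19,31) (15.5,37.5) (13.5,38.5) (5.5,32)
edge 0: (2.5,2)→(7.5,3)  cross = 2.5·3 − 7.5·2 = -7.5000; (r_i+r_j)·cross = 10·-7.5000 = -75.0000
edge 1: (7.5,3)→(9.5,4)  cross = 7.5·4 − 9.5·3 = 1.5000; (r_i+r_j)·cross = 17·1.5000 = 25.5000
edge 2: (9.5,4)→(15.5,9.5)  cross = 9.5·9.5 − 15.5·4 = 28.2500; (r_i+r_j)·cross = 25·28.2500 = 706.2500
edge 3: (15.5,9.5)→(20,17.5)  cross = 15.5·17.5 − 20·9.5 = 81.2500; (r_i+r_j)·cross = 35.5·81.2500 = 2884.3750
edge 4: (20,17.5)→(19,31)  cross = 20·31 − 19·17.5 = 287.5000; (r_i+r_j)·cross = 39·287.5000 = 11212.5000
edge 5: (19,31)→(15.5,37.5)  cross = 19·37.5 − 15.5·31 = 232.0000; (r_i+r_j)·cross = 34.5·232.0000 = 8004.0000
edge 6: (15.5,37.5)→(13.5,38.5)  cross = 15.5·38.5 − 13.5·37.5 = 90.5000; (r_i+r_j)·cross = 29·90.5000 = 2624.5000
edge 7: (13.5,38.5)→(5.5,32)  cross = 13.5·32 − 5.5·38.5 = 220.2500; (r_i+r_j)·cross = 19·220.2500 = 4184.7500
edge 8: (5.5,32)→(2.5,2)  cross = 5.5·2 − 2.5·32 = -69.0000; (r_i+r_j)·cross = 8·-69.0000 = -552.0000
Σcross = 864.7500 → A = |Σcross|/2 = 432.3750 mm²
Σ(r_i+r_j)·cross = 29014.8750 → first moment M = |Σ|/6 = 4835.8125
R_c = M/A = 4835.8125/432.3750 = 11.1843 mm
θ = 221° = 3.857178 rad
V = θ·R_c·A = 3.857178·11.1843·432.3750 = 18652.588 mm³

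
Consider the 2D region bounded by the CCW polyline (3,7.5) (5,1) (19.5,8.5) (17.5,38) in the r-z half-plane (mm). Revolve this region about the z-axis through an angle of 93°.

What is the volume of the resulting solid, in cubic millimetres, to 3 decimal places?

Profile (r,z), 4 vertices: (3,7.5) (5,1) (19.5,8.5) (17.5,38)
edge 0: (3,7.5)→(5,1)  cross = 3·1 − 5·7.5 = -34.5000; (r_i+r_j)·cross = 8·-34.5000 = -276.0000
edge 1: (5,1)→(19.5,8.5)  cross = 5·8.5 − 19.5·1 = 23.0000; (r_i+r_j)·cross = 24.5·23.0000 = 563.5000
edge 2: (19.5,8.5)→(17.5,38)  cross = 19.5·38 − 17.5·8.5 = 592.2500; (r_i+r_j)·cross = 37·592.2500 = 21913.2500
edge 3: (17.5,38)→(3,7.5)  cross = 17.5·7.5 − 3·38 = 17.2500; (r_i+r_j)·cross = 20.5·17.2500 = 353.6250
Σcross = 598.0000 → A = |Σcross|/2 = 299.0000 mm²
Σ(r_i+r_j)·cross = 22554.3750 → first moment M = |Σ|/6 = 3759.0625
R_c = M/A = 3759.0625/299.0000 = 12.5721 mm
θ = 93° = 1.623156 rad
V = θ·R_c·A = 1.623156·12.5721·299.0000 = 6101.546 mm³

Volume = 6101.546 mm³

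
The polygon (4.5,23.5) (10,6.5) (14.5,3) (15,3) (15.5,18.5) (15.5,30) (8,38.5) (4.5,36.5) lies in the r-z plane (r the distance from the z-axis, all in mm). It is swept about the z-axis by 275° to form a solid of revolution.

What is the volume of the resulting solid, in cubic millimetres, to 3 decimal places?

Profile (r,z), 8 vertices: (4.5,23.5) (10,6.5) (14.5,3) (15,3) (15.5,18.5) (15.5,30) (8,38.5) (4.5,36.5)
edge 0: (4.5,23.5)→(10,6.5)  cross = 4.5·6.5 − 10·23.5 = -205.7500; (r_i+r_j)·cross = 14.5·-205.7500 = -2983.3750
edge 1: (10,6.5)→(14.5,3)  cross = 10·3 − 14.5·6.5 = -64.2500; (r_i+r_j)·cross = 24.5·-64.2500 = -1574.1250
edge 2: (14.5,3)→(15,3)  cross = 14.5·3 − 15·3 = -1.5000; (r_i+r_j)·cross = 29.5·-1.5000 = -44.2500
edge 3: (15,3)→(15.5,18.5)  cross = 15·18.5 − 15.5·3 = 231.0000; (r_i+r_j)·cross = 30.5·231.0000 = 7045.5000
edge 4: (15.5,18.5)→(15.5,30)  cross = 15.5·30 − 15.5·18.5 = 178.2500; (r_i+r_j)·cross = 31·178.2500 = 5525.7500
edge 5: (15.5,30)→(8,38.5)  cross = 15.5·38.5 − 8·30 = 356.7500; (r_i+r_j)·cross = 23.5·356.7500 = 8383.6250
edge 6: (8,38.5)→(4.5,36.5)  cross = 8·36.5 − 4.5·38.5 = 118.7500; (r_i+r_j)·cross = 12.5·118.7500 = 1484.3750
edge 7: (4.5,36.5)→(4.5,23.5)  cross = 4.5·23.5 − 4.5·36.5 = -58.5000; (r_i+r_j)·cross = 9·-58.5000 = -526.5000
Σcross = 554.7500 → A = |Σcross|/2 = 277.3750 mm²
Σ(r_i+r_j)·cross = 17311.0000 → first moment M = |Σ|/6 = 2885.1667
R_c = M/A = 2885.1667/277.3750 = 10.4017 mm
θ = 275° = 4.799655 rad
V = θ·R_c·A = 4.799655·10.4017·277.3750 = 13847.806 mm³

Volume = 13847.806 mm³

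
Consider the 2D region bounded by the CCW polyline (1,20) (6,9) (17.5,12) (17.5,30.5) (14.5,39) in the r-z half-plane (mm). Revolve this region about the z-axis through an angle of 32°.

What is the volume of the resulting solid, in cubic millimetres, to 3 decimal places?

Volume = 1873.180 mm³

Profile (r,z), 5 vertices: (1,20) (6,9) (17.5,12) (17.5,30.5) (14.5,39)
edge 0: (1,20)→(6,9)  cross = 1·9 − 6·20 = -111.0000; (r_i+r_j)·cross = 7·-111.0000 = -777.0000
edge 1: (6,9)→(17.5,12)  cross = 6·12 − 17.5·9 = -85.5000; (r_i+r_j)·cross = 23.5·-85.5000 = -2009.2500
edge 2: (17.5,12)→(17.5,30.5)  cross = 17.5·30.5 − 17.5·12 = 323.7500; (r_i+r_j)·cross = 35·323.7500 = 11331.2500
edge 3: (17.5,30.5)→(14.5,39)  cross = 17.5·39 − 14.5·30.5 = 240.2500; (r_i+r_j)·cross = 32·240.2500 = 7688.0000
edge 4: (14.5,39)→(1,20)  cross = 14.5·20 − 1·39 = 251.0000; (r_i+r_j)·cross = 15.5·251.0000 = 3890.5000
Σcross = 618.5000 → A = |Σcross|/2 = 309.2500 mm²
Σ(r_i+r_j)·cross = 20123.5000 → first moment M = |Σ|/6 = 3353.9167
R_c = M/A = 3353.9167/309.2500 = 10.8453 mm
θ = 32° = 0.558505 rad
V = θ·R_c·A = 0.558505·10.8453·309.2500 = 1873.180 mm³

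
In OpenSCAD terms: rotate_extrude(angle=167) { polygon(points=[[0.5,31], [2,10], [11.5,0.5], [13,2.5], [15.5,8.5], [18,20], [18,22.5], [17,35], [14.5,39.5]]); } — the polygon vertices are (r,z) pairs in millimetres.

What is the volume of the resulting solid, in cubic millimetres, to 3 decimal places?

Profile (r,z), 9 vertices: (0.5,31) (2,10) (11.5,0.5) (13,2.5) (15.5,8.5) (18,20) (18,22.5) (17,35) (14.5,39.5)
edge 0: (0.5,31)→(2,10)  cross = 0.5·10 − 2·31 = -57.0000; (r_i+r_j)·cross = 2.5·-57.0000 = -142.5000
edge 1: (2,10)→(11.5,0.5)  cross = 2·0.5 − 11.5·10 = -114.0000; (r_i+r_j)·cross = 13.5·-114.0000 = -1539.0000
edge 2: (11.5,0.5)→(13,2.5)  cross = 11.5·2.5 − 13·0.5 = 22.2500; (r_i+r_j)·cross = 24.5·22.2500 = 545.1250
edge 3: (13,2.5)→(15.5,8.5)  cross = 13·8.5 − 15.5·2.5 = 71.7500; (r_i+r_j)·cross = 28.5·71.7500 = 2044.8750
edge 4: (15.5,8.5)→(18,20)  cross = 15.5·20 − 18·8.5 = 157.0000; (r_i+r_j)·cross = 33.5·157.0000 = 5259.5000
edge 5: (18,20)→(18,22.5)  cross = 18·22.5 − 18·20 = 45.0000; (r_i+r_j)·cross = 36·45.0000 = 1620.0000
edge 6: (18,22.5)→(17,35)  cross = 18·35 − 17·22.5 = 247.5000; (r_i+r_j)·cross = 35·247.5000 = 8662.5000
edge 7: (17,35)→(14.5,39.5)  cross = 17·39.5 − 14.5·35 = 164.0000; (r_i+r_j)·cross = 31.5·164.0000 = 5166.0000
edge 8: (14.5,39.5)→(0.5,31)  cross = 14.5·31 − 0.5·39.5 = 429.7500; (r_i+r_j)·cross = 15·429.7500 = 6446.2500
Σcross = 966.2500 → A = |Σcross|/2 = 483.1250 mm²
Σ(r_i+r_j)·cross = 28062.7500 → first moment M = |Σ|/6 = 4677.1250
R_c = M/A = 4677.1250/483.1250 = 9.6810 mm
θ = 167° = 2.914700 rad
V = θ·R_c·A = 2.914700·9.6810·483.1250 = 13632.416 mm³

Volume = 13632.416 mm³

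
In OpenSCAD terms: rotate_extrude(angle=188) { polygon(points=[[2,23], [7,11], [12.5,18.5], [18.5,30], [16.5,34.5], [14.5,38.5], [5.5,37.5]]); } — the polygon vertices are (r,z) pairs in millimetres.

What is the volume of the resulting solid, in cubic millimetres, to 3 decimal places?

Profile (r,z), 7 vertices: (2,23) (7,11) (12.5,18.5) (18.5,30) (16.5,34.5) (14.5,38.5) (5.5,37.5)
edge 0: (2,23)→(7,11)  cross = 2·11 − 7·23 = -139.0000; (r_i+r_j)·cross = 9·-139.0000 = -1251.0000
edge 1: (7,11)→(12.5,18.5)  cross = 7·18.5 − 12.5·11 = -8.0000; (r_i+r_j)·cross = 19.5·-8.0000 = -156.0000
edge 2: (12.5,18.5)→(18.5,30)  cross = 12.5·30 − 18.5·18.5 = 32.7500; (r_i+r_j)·cross = 31·32.7500 = 1015.2500
edge 3: (18.5,30)→(16.5,34.5)  cross = 18.5·34.5 − 16.5·30 = 143.2500; (r_i+r_j)·cross = 35·143.2500 = 5013.7500
edge 4: (16.5,34.5)→(14.5,38.5)  cross = 16.5·38.5 − 14.5·34.5 = 135.0000; (r_i+r_j)·cross = 31·135.0000 = 4185.0000
edge 5: (14.5,38.5)→(5.5,37.5)  cross = 14.5·37.5 − 5.5·38.5 = 332.0000; (r_i+r_j)·cross = 20·332.0000 = 6640.0000
edge 6: (5.5,37.5)→(2,23)  cross = 5.5·23 − 2·37.5 = 51.5000; (r_i+r_j)·cross = 7.5·51.5000 = 386.2500
Σcross = 547.5000 → A = |Σcross|/2 = 273.7500 mm²
Σ(r_i+r_j)·cross = 15833.2500 → first moment M = |Σ|/6 = 2638.8750
R_c = M/A = 2638.8750/273.7500 = 9.6397 mm
θ = 188° = 3.281219 rad
V = θ·R_c·A = 3.281219·9.6397·273.7500 = 8658.727 mm³

Volume = 8658.727 mm³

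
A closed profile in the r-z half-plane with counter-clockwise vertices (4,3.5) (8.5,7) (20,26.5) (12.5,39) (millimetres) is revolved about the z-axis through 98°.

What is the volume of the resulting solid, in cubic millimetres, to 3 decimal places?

Profile (r,z), 4 vertices: (4,3.5) (8.5,7) (20,26.5) (12.5,39)
edge 0: (4,3.5)→(8.5,7)  cross = 4·7 − 8.5·3.5 = -1.7500; (r_i+r_j)·cross = 12.5·-1.7500 = -21.8750
edge 1: (8.5,7)→(20,26.5)  cross = 8.5·26.5 − 20·7 = 85.2500; (r_i+r_j)·cross = 28.5·85.2500 = 2429.6250
edge 2: (20,26.5)→(12.5,39)  cross = 20·39 − 12.5·26.5 = 448.7500; (r_i+r_j)·cross = 32.5·448.7500 = 14584.3750
edge 3: (12.5,39)→(4,3.5)  cross = 12.5·3.5 − 4·39 = -112.2500; (r_i+r_j)·cross = 16.5·-112.2500 = -1852.1250
Σcross = 420.0000 → A = |Σcross|/2 = 210.0000 mm²
Σ(r_i+r_j)·cross = 15140.0000 → first moment M = |Σ|/6 = 2523.3333
R_c = M/A = 2523.3333/210.0000 = 12.0159 mm
θ = 98° = 1.710423 rad
V = θ·R_c·A = 1.710423·12.0159·210.0000 = 4315.967 mm³

Volume = 4315.967 mm³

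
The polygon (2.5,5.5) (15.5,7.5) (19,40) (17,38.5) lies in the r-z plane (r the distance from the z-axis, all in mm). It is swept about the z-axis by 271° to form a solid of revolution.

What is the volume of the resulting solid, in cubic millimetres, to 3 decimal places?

Volume = 13462.018 mm³

Profile (r,z), 4 vertices: (2.5,5.5) (15.5,7.5) (19,40) (17,38.5)
edge 0: (2.5,5.5)→(15.5,7.5)  cross = 2.5·7.5 − 15.5·5.5 = -66.5000; (r_i+r_j)·cross = 18·-66.5000 = -1197.0000
edge 1: (15.5,7.5)→(19,40)  cross = 15.5·40 − 19·7.5 = 477.5000; (r_i+r_j)·cross = 34.5·477.5000 = 16473.7500
edge 2: (19,40)→(17,38.5)  cross = 19·38.5 − 17·40 = 51.5000; (r_i+r_j)·cross = 36·51.5000 = 1854.0000
edge 3: (17,38.5)→(2.5,5.5)  cross = 17·5.5 − 2.5·38.5 = -2.7500; (r_i+r_j)·cross = 19.5·-2.7500 = -53.6250
Σcross = 459.7500 → A = |Σcross|/2 = 229.8750 mm²
Σ(r_i+r_j)·cross = 17077.1250 → first moment M = |Σ|/6 = 2846.1875
R_c = M/A = 2846.1875/229.8750 = 12.3815 mm
θ = 271° = 4.729842 rad
V = θ·R_c·A = 4.729842·12.3815·229.8750 = 13462.018 mm³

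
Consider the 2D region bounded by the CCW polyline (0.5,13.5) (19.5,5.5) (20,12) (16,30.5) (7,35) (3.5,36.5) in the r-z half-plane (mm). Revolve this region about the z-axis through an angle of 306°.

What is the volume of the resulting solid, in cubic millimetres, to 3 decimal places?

Volume = 21556.876 mm³

Profile (r,z), 6 vertices: (0.5,13.5) (19.5,5.5) (20,12) (16,30.5) (7,35) (3.5,36.5)
edge 0: (0.5,13.5)→(19.5,5.5)  cross = 0.5·5.5 − 19.5·13.5 = -260.5000; (r_i+r_j)·cross = 20·-260.5000 = -5210.0000
edge 1: (19.5,5.5)→(20,12)  cross = 19.5·12 − 20·5.5 = 124.0000; (r_i+r_j)·cross = 39.5·124.0000 = 4898.0000
edge 2: (20,12)→(16,30.5)  cross = 20·30.5 − 16·12 = 418.0000; (r_i+r_j)·cross = 36·418.0000 = 15048.0000
edge 3: (16,30.5)→(7,35)  cross = 16·35 − 7·30.5 = 346.5000; (r_i+r_j)·cross = 23·346.5000 = 7969.5000
edge 4: (7,35)→(3.5,36.5)  cross = 7·36.5 − 3.5·35 = 133.0000; (r_i+r_j)·cross = 10.5·133.0000 = 1396.5000
edge 5: (3.5,36.5)→(0.5,13.5)  cross = 3.5·13.5 − 0.5·36.5 = 29.0000; (r_i+r_j)·cross = 4·29.0000 = 116.0000
Σcross = 790.0000 → A = |Σcross|/2 = 395.0000 mm²
Σ(r_i+r_j)·cross = 24218.0000 → first moment M = |Σ|/6 = 4036.3333
R_c = M/A = 4036.3333/395.0000 = 10.2186 mm
θ = 306° = 5.340708 rad
V = θ·R_c·A = 5.340708·10.2186·395.0000 = 21556.876 mm³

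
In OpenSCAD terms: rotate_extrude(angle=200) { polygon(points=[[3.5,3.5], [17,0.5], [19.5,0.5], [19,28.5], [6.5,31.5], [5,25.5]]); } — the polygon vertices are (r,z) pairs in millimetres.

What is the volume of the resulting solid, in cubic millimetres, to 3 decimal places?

Volume = 17350.900 mm³

Profile (r,z), 6 vertices: (3.5,3.5) (17,0.5) (19.5,0.5) (19,28.5) (6.5,31.5) (5,25.5)
edge 0: (3.5,3.5)→(17,0.5)  cross = 3.5·0.5 − 17·3.5 = -57.7500; (r_i+r_j)·cross = 20.5·-57.7500 = -1183.8750
edge 1: (17,0.5)→(19.5,0.5)  cross = 17·0.5 − 19.5·0.5 = -1.2500; (r_i+r_j)·cross = 36.5·-1.2500 = -45.6250
edge 2: (19.5,0.5)→(19,28.5)  cross = 19.5·28.5 − 19·0.5 = 546.2500; (r_i+r_j)·cross = 38.5·546.2500 = 21030.6250
edge 3: (19,28.5)→(6.5,31.5)  cross = 19·31.5 − 6.5·28.5 = 413.2500; (r_i+r_j)·cross = 25.5·413.2500 = 10537.8750
edge 4: (6.5,31.5)→(5,25.5)  cross = 6.5·25.5 − 5·31.5 = 8.2500; (r_i+r_j)·cross = 11.5·8.2500 = 94.8750
edge 5: (5,25.5)→(3.5,3.5)  cross = 5·3.5 − 3.5·25.5 = -71.7500; (r_i+r_j)·cross = 8.5·-71.7500 = -609.8750
Σcross = 837.0000 → A = |Σcross|/2 = 418.5000 mm²
Σ(r_i+r_j)·cross = 29824.0000 → first moment M = |Σ|/6 = 4970.6667
R_c = M/A = 4970.6667/418.5000 = 11.8773 mm
θ = 200° = 3.490659 rad
V = θ·R_c·A = 3.490659·11.8773·418.5000 = 17350.900 mm³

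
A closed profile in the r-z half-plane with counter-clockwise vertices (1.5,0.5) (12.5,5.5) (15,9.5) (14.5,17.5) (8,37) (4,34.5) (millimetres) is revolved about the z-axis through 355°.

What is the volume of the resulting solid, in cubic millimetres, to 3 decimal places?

Volume = 15374.785 mm³

Profile (r,z), 6 vertices: (1.5,0.5) (12.5,5.5) (15,9.5) (14.5,17.5) (8,37) (4,34.5)
edge 0: (1.5,0.5)→(12.5,5.5)  cross = 1.5·5.5 − 12.5·0.5 = 2.0000; (r_i+r_j)·cross = 14·2.0000 = 28.0000
edge 1: (12.5,5.5)→(15,9.5)  cross = 12.5·9.5 − 15·5.5 = 36.2500; (r_i+r_j)·cross = 27.5·36.2500 = 996.8750
edge 2: (15,9.5)→(14.5,17.5)  cross = 15·17.5 − 14.5·9.5 = 124.7500; (r_i+r_j)·cross = 29.5·124.7500 = 3680.1250
edge 3: (14.5,17.5)→(8,37)  cross = 14.5·37 − 8·17.5 = 396.5000; (r_i+r_j)·cross = 22.5·396.5000 = 8921.2500
edge 4: (8,37)→(4,34.5)  cross = 8·34.5 − 4·37 = 128.0000; (r_i+r_j)·cross = 12·128.0000 = 1536.0000
edge 5: (4,34.5)→(1.5,0.5)  cross = 4·0.5 − 1.5·34.5 = -49.7500; (r_i+r_j)·cross = 5.5·-49.7500 = -273.6250
Σcross = 637.7500 → A = |Σcross|/2 = 318.8750 mm²
Σ(r_i+r_j)·cross = 14888.6250 → first moment M = |Σ|/6 = 2481.4375
R_c = M/A = 2481.4375/318.8750 = 7.7819 mm
θ = 355° = 6.195919 rad
V = θ·R_c·A = 6.195919·7.7819·318.8750 = 15374.785 mm³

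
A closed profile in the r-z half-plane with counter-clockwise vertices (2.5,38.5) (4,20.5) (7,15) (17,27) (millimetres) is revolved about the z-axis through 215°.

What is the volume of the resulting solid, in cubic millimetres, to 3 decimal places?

Volume = 5175.968 mm³

Profile (r,z), 4 vertices: (2.5,38.5) (4,20.5) (7,15) (17,27)
edge 0: (2.5,38.5)→(4,20.5)  cross = 2.5·20.5 − 4·38.5 = -102.7500; (r_i+r_j)·cross = 6.5·-102.7500 = -667.8750
edge 1: (4,20.5)→(7,15)  cross = 4·15 − 7·20.5 = -83.5000; (r_i+r_j)·cross = 11·-83.5000 = -918.5000
edge 2: (7,15)→(17,27)  cross = 7·27 − 17·15 = -66.0000; (r_i+r_j)·cross = 24·-66.0000 = -1584.0000
edge 3: (17,27)→(2.5,38.5)  cross = 17·38.5 − 2.5·27 = 587.0000; (r_i+r_j)·cross = 19.5·587.0000 = 11446.5000
Σcross = 334.7500 → A = |Σcross|/2 = 167.3750 mm²
Σ(r_i+r_j)·cross = 8276.1250 → first moment M = |Σ|/6 = 1379.3542
R_c = M/A = 1379.3542/167.3750 = 8.2411 mm
θ = 215° = 3.752458 rad
V = θ·R_c·A = 3.752458·8.2411·167.3750 = 5175.968 mm³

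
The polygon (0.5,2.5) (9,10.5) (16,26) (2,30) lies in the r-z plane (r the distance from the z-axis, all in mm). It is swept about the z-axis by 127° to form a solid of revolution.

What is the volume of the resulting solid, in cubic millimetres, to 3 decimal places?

Profile (r,z), 4 vertices: (0.5,2.5) (9,10.5) (16,26) (2,30)
edge 0: (0.5,2.5)→(9,10.5)  cross = 0.5·10.5 − 9·2.5 = -17.2500; (r_i+r_j)·cross = 9.5·-17.2500 = -163.8750
edge 1: (9,10.5)→(16,26)  cross = 9·26 − 16·10.5 = 66.0000; (r_i+r_j)·cross = 25·66.0000 = 1650.0000
edge 2: (16,26)→(2,30)  cross = 16·30 − 2·26 = 428.0000; (r_i+r_j)·cross = 18·428.0000 = 7704.0000
edge 3: (2,30)→(0.5,2.5)  cross = 2·2.5 − 0.5·30 = -10.0000; (r_i+r_j)·cross = 2.5·-10.0000 = -25.0000
Σcross = 466.7500 → A = |Σcross|/2 = 233.3750 mm²
Σ(r_i+r_j)·cross = 9165.1250 → first moment M = |Σ|/6 = 1527.5208
R_c = M/A = 1527.5208/233.3750 = 6.5453 mm
θ = 127° = 2.216568 rad
V = θ·R_c·A = 2.216568·6.5453·233.3750 = 3385.854 mm³

Volume = 3385.854 mm³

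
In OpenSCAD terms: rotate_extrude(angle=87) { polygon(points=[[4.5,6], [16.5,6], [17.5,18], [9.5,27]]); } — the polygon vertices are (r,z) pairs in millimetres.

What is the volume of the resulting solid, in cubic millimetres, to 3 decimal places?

Volume = 3101.027 mm³

Profile (r,z), 4 vertices: (4.5,6) (16.5,6) (17.5,18) (9.5,27)
edge 0: (4.5,6)→(16.5,6)  cross = 4.5·6 − 16.5·6 = -72.0000; (r_i+r_j)·cross = 21·-72.0000 = -1512.0000
edge 1: (16.5,6)→(17.5,18)  cross = 16.5·18 − 17.5·6 = 192.0000; (r_i+r_j)·cross = 34·192.0000 = 6528.0000
edge 2: (17.5,18)→(9.5,27)  cross = 17.5·27 − 9.5·18 = 301.5000; (r_i+r_j)·cross = 27·301.5000 = 8140.5000
edge 3: (9.5,27)→(4.5,6)  cross = 9.5·6 − 4.5·27 = -64.5000; (r_i+r_j)·cross = 14·-64.5000 = -903.0000
Σcross = 357.0000 → A = |Σcross|/2 = 178.5000 mm²
Σ(r_i+r_j)·cross = 12253.5000 → first moment M = |Σ|/6 = 2042.2500
R_c = M/A = 2042.2500/178.5000 = 11.4412 mm
θ = 87° = 1.518436 rad
V = θ·R_c·A = 1.518436·11.4412·178.5000 = 3101.027 mm³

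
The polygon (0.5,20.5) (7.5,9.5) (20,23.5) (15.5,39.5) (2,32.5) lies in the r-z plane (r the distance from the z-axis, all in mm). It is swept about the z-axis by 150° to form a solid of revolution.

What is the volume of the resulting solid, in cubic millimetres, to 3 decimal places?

Volume = 9179.996 mm³

Profile (r,z), 5 vertices: (0.5,20.5) (7.5,9.5) (20,23.5) (15.5,39.5) (2,32.5)
edge 0: (0.5,20.5)→(7.5,9.5)  cross = 0.5·9.5 − 7.5·20.5 = -149.0000; (r_i+r_j)·cross = 8·-149.0000 = -1192.0000
edge 1: (7.5,9.5)→(20,23.5)  cross = 7.5·23.5 − 20·9.5 = -13.7500; (r_i+r_j)·cross = 27.5·-13.7500 = -378.1250
edge 2: (20,23.5)→(15.5,39.5)  cross = 20·39.5 − 15.5·23.5 = 425.7500; (r_i+r_j)·cross = 35.5·425.7500 = 15114.1250
edge 3: (15.5,39.5)→(2,32.5)  cross = 15.5·32.5 − 2·39.5 = 424.7500; (r_i+r_j)·cross = 17.5·424.7500 = 7433.1250
edge 4: (2,32.5)→(0.5,20.5)  cross = 2·20.5 − 0.5·32.5 = 24.7500; (r_i+r_j)·cross = 2.5·24.7500 = 61.8750
Σcross = 712.5000 → A = |Σcross|/2 = 356.2500 mm²
Σ(r_i+r_j)·cross = 21039.0000 → first moment M = |Σ|/6 = 3506.5000
R_c = M/A = 3506.5000/356.2500 = 9.8428 mm
θ = 150° = 2.617994 rad
V = θ·R_c·A = 2.617994·9.8428·356.2500 = 9179.996 mm³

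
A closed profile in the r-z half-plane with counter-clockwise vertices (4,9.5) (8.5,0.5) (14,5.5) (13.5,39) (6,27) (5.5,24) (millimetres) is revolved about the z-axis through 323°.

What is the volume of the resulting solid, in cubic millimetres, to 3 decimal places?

Profile (r,z), 6 vertices: (4,9.5) (8.5,0.5) (14,5.5) (13.5,39) (6,27) (5.5,24)
edge 0: (4,9.5)→(8.5,0.5)  cross = 4·0.5 − 8.5·9.5 = -78.7500; (r_i+r_j)·cross = 12.5·-78.7500 = -984.3750
edge 1: (8.5,0.5)→(14,5.5)  cross = 8.5·5.5 − 14·0.5 = 39.7500; (r_i+r_j)·cross = 22.5·39.7500 = 894.3750
edge 2: (14,5.5)→(13.5,39)  cross = 14·39 − 13.5·5.5 = 471.7500; (r_i+r_j)·cross = 27.5·471.7500 = 12973.1250
edge 3: (13.5,39)→(6,27)  cross = 13.5·27 − 6·39 = 130.5000; (r_i+r_j)·cross = 19.5·130.5000 = 2544.7500
edge 4: (6,27)→(5.5,24)  cross = 6·24 − 5.5·27 = -4.5000; (r_i+r_j)·cross = 11.5·-4.5000 = -51.7500
edge 5: (5.5,24)→(4,9.5)  cross = 5.5·9.5 − 4·24 = -43.7500; (r_i+r_j)·cross = 9.5·-43.7500 = -415.6250
Σcross = 515.0000 → A = |Σcross|/2 = 257.5000 mm²
Σ(r_i+r_j)·cross = 14960.5000 → first moment M = |Σ|/6 = 2493.4167
R_c = M/A = 2493.4167/257.5000 = 9.6832 mm
θ = 323° = 5.637413 rad
V = θ·R_c·A = 5.637413·9.6832·257.5000 = 14056.421 mm³

Volume = 14056.421 mm³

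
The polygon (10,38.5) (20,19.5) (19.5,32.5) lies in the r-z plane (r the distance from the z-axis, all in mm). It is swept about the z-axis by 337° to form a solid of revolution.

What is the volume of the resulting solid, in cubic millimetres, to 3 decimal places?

Profile (r,z), 3 vertices: (10,38.5) (20,19.5) (19.5,32.5)
edge 0: (10,38.5)→(20,19.5)  cross = 10·19.5 − 20·38.5 = -575.0000; (r_i+r_j)·cross = 30·-575.0000 = -17250.0000
edge 1: (20,19.5)→(19.5,32.5)  cross = 20·32.5 − 19.5·19.5 = 269.7500; (r_i+r_j)·cross = 39.5·269.7500 = 10655.1250
edge 2: (19.5,32.5)→(10,38.5)  cross = 19.5·38.5 − 10·32.5 = 425.7500; (r_i+r_j)·cross = 29.5·425.7500 = 12559.6250
Σcross = 120.5000 → A = |Σcross|/2 = 60.2500 mm²
Σ(r_i+r_j)·cross = 5964.7500 → first moment M = |Σ|/6 = 994.1250
R_c = M/A = 994.1250/60.2500 = 16.5000 mm
θ = 337° = 5.881760 rad
V = θ·R_c·A = 5.881760·16.5000·60.2500 = 5847.204 mm³

Volume = 5847.204 mm³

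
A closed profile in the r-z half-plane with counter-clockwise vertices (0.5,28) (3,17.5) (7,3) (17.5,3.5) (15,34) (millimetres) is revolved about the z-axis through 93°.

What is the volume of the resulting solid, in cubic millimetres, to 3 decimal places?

Volume = 5895.675 mm³

Profile (r,z), 5 vertices: (0.5,28) (3,17.5) (7,3) (17.5,3.5) (15,34)
edge 0: (0.5,28)→(3,17.5)  cross = 0.5·17.5 − 3·28 = -75.2500; (r_i+r_j)·cross = 3.5·-75.2500 = -263.3750
edge 1: (3,17.5)→(7,3)  cross = 3·3 − 7·17.5 = -113.5000; (r_i+r_j)·cross = 10·-113.5000 = -1135.0000
edge 2: (7,3)→(17.5,3.5)  cross = 7·3.5 − 17.5·3 = -28.0000; (r_i+r_j)·cross = 24.5·-28.0000 = -686.0000
edge 3: (17.5,3.5)→(15,34)  cross = 17.5·34 − 15·3.5 = 542.5000; (r_i+r_j)·cross = 32.5·542.5000 = 17631.2500
edge 4: (15,34)→(0.5,28)  cross = 15·28 − 0.5·34 = 403.0000; (r_i+r_j)·cross = 15.5·403.0000 = 6246.5000
Σcross = 728.7500 → A = |Σcross|/2 = 364.3750 mm²
Σ(r_i+r_j)·cross = 21793.3750 → first moment M = |Σ|/6 = 3632.2292
R_c = M/A = 3632.2292/364.3750 = 9.9684 mm
θ = 93° = 1.623156 rad
V = θ·R_c·A = 1.623156·9.9684·364.3750 = 5895.675 mm³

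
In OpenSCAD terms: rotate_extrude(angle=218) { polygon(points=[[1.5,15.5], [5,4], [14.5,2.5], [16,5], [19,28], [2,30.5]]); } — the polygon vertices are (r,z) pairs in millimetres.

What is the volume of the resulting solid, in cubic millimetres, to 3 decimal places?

Volume = 14544.629 mm³

Profile (r,z), 6 vertices: (1.5,15.5) (5,4) (14.5,2.5) (16,5) (19,28) (2,30.5)
edge 0: (1.5,15.5)→(5,4)  cross = 1.5·4 − 5·15.5 = -71.5000; (r_i+r_j)·cross = 6.5·-71.5000 = -464.7500
edge 1: (5,4)→(14.5,2.5)  cross = 5·2.5 − 14.5·4 = -45.5000; (r_i+r_j)·cross = 19.5·-45.5000 = -887.2500
edge 2: (14.5,2.5)→(16,5)  cross = 14.5·5 − 16·2.5 = 32.5000; (r_i+r_j)·cross = 30.5·32.5000 = 991.2500
edge 3: (16,5)→(19,28)  cross = 16·28 − 19·5 = 353.0000; (r_i+r_j)·cross = 35·353.0000 = 12355.0000
edge 4: (19,28)→(2,30.5)  cross = 19·30.5 − 2·28 = 523.5000; (r_i+r_j)·cross = 21·523.5000 = 10993.5000
edge 5: (2,30.5)→(1.5,15.5)  cross = 2·15.5 − 1.5·30.5 = -14.7500; (r_i+r_j)·cross = 3.5·-14.7500 = -51.6250
Σcross = 777.2500 → A = |Σcross|/2 = 388.6250 mm²
Σ(r_i+r_j)·cross = 22936.1250 → first moment M = |Σ|/6 = 3822.6875
R_c = M/A = 3822.6875/388.6250 = 9.8364 mm
θ = 218° = 3.804818 rad
V = θ·R_c·A = 3.804818·9.8364·388.6250 = 14544.629 mm³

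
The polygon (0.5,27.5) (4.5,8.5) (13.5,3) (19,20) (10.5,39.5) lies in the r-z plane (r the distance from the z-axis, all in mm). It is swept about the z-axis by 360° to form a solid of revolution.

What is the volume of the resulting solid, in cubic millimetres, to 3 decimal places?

Volume = 24510.968 mm³

Profile (r,z), 5 vertices: (0.5,27.5) (4.5,8.5) (13.5,3) (19,20) (10.5,39.5)
edge 0: (0.5,27.5)→(4.5,8.5)  cross = 0.5·8.5 − 4.5·27.5 = -119.5000; (r_i+r_j)·cross = 5·-119.5000 = -597.5000
edge 1: (4.5,8.5)→(13.5,3)  cross = 4.5·3 − 13.5·8.5 = -101.2500; (r_i+r_j)·cross = 18·-101.2500 = -1822.5000
edge 2: (13.5,3)→(19,20)  cross = 13.5·20 − 19·3 = 213.0000; (r_i+r_j)·cross = 32.5·213.0000 = 6922.5000
edge 3: (19,20)→(10.5,39.5)  cross = 19·39.5 − 10.5·20 = 540.5000; (r_i+r_j)·cross = 29.5·540.5000 = 15944.7500
edge 4: (10.5,39.5)→(0.5,27.5)  cross = 10.5·27.5 − 0.5·39.5 = 269.0000; (r_i+r_j)·cross = 11·269.0000 = 2959.0000
Σcross = 801.7500 → A = |Σcross|/2 = 400.8750 mm²
Σ(r_i+r_j)·cross = 23406.2500 → first moment M = |Σ|/6 = 3901.0417
R_c = M/A = 3901.0417/400.8750 = 9.7313 mm
θ = 360° = 6.283185 rad
V = θ·R_c·A = 6.283185·9.7313·400.8750 = 24510.968 mm³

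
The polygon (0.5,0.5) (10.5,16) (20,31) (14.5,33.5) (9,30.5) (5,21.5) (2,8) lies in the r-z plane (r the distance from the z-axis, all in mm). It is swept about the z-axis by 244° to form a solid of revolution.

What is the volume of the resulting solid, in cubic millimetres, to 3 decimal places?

Volume = 8274.733 mm³

Profile (r,z), 7 vertices: (0.5,0.5) (10.5,16) (20,31) (14.5,33.5) (9,30.5) (5,21.5) (2,8)
edge 0: (0.5,0.5)→(10.5,16)  cross = 0.5·16 − 10.5·0.5 = 2.7500; (r_i+r_j)·cross = 11·2.7500 = 30.2500
edge 1: (10.5,16)→(20,31)  cross = 10.5·31 − 20·16 = 5.5000; (r_i+r_j)·cross = 30.5·5.5000 = 167.7500
edge 2: (20,31)→(14.5,33.5)  cross = 20·33.5 − 14.5·31 = 220.5000; (r_i+r_j)·cross = 34.5·220.5000 = 7607.2500
edge 3: (14.5,33.5)→(9,30.5)  cross = 14.5·30.5 − 9·33.5 = 140.7500; (r_i+r_j)·cross = 23.5·140.7500 = 3307.6250
edge 4: (9,30.5)→(5,21.5)  cross = 9·21.5 − 5·30.5 = 41.0000; (r_i+r_j)·cross = 14·41.0000 = 574.0000
edge 5: (5,21.5)→(2,8)  cross = 5·8 − 2·21.5 = -3.0000; (r_i+r_j)·cross = 7·-3.0000 = -21.0000
edge 6: (2,8)→(0.5,0.5)  cross = 2·0.5 − 0.5·8 = -3.0000; (r_i+r_j)·cross = 2.5·-3.0000 = -7.5000
Σcross = 404.5000 → A = |Σcross|/2 = 202.2500 mm²
Σ(r_i+r_j)·cross = 11658.3750 → first moment M = |Σ|/6 = 1943.0625
R_c = M/A = 1943.0625/202.2500 = 9.6072 mm
θ = 244° = 4.258603 rad
V = θ·R_c·A = 4.258603·9.6072·202.2500 = 8274.733 mm³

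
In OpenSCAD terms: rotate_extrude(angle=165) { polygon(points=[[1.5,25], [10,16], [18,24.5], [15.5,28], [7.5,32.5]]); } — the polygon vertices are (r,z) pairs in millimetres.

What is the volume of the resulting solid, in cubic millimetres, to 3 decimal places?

Volume = 4014.612 mm³

Profile (r,z), 5 vertices: (1.5,25) (10,16) (18,24.5) (15.5,28) (7.5,32.5)
edge 0: (1.5,25)→(10,16)  cross = 1.5·16 − 10·25 = -226.0000; (r_i+r_j)·cross = 11.5·-226.0000 = -2599.0000
edge 1: (10,16)→(18,24.5)  cross = 10·24.5 − 18·16 = -43.0000; (r_i+r_j)·cross = 28·-43.0000 = -1204.0000
edge 2: (18,24.5)→(15.5,28)  cross = 18·28 − 15.5·24.5 = 124.2500; (r_i+r_j)·cross = 33.5·124.2500 = 4162.3750
edge 3: (15.5,28)→(7.5,32.5)  cross = 15.5·32.5 − 7.5·28 = 293.7500; (r_i+r_j)·cross = 23·293.7500 = 6756.2500
edge 4: (7.5,32.5)→(1.5,25)  cross = 7.5·25 − 1.5·32.5 = 138.7500; (r_i+r_j)·cross = 9·138.7500 = 1248.7500
Σcross = 287.7500 → A = |Σcross|/2 = 143.8750 mm²
Σ(r_i+r_j)·cross = 8364.3750 → first moment M = |Σ|/6 = 1394.0625
R_c = M/A = 1394.0625/143.8750 = 9.6894 mm
θ = 165° = 2.879793 rad
V = θ·R_c·A = 2.879793·9.6894·143.8750 = 4014.612 mm³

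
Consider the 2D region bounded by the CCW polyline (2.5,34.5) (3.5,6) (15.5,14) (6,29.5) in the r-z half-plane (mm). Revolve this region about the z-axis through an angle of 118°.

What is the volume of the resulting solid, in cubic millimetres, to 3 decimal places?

Profile (r,z), 4 vertices: (2.5,34.5) (3.5,6) (15.5,14) (6,29.5)
edge 0: (2.5,34.5)→(3.5,6)  cross = 2.5·6 − 3.5·34.5 = -105.7500; (r_i+r_j)·cross = 6·-105.7500 = -634.5000
edge 1: (3.5,6)→(15.5,14)  cross = 3.5·14 − 15.5·6 = -44.0000; (r_i+r_j)·cross = 19·-44.0000 = -836.0000
edge 2: (15.5,14)→(6,29.5)  cross = 15.5·29.5 − 6·14 = 373.2500; (r_i+r_j)·cross = 21.5·373.2500 = 8024.8750
edge 3: (6,29.5)→(2.5,34.5)  cross = 6·34.5 − 2.5·29.5 = 133.2500; (r_i+r_j)·cross = 8.5·133.2500 = 1132.6250
Σcross = 356.7500 → A = |Σcross|/2 = 178.3750 mm²
Σ(r_i+r_j)·cross = 7687.0000 → first moment M = |Σ|/6 = 1281.1667
R_c = M/A = 1281.1667/178.3750 = 7.1824 mm
θ = 118° = 2.059489 rad
V = θ·R_c·A = 2.059489·7.1824·178.3750 = 2638.548 mm³

Volume = 2638.548 mm³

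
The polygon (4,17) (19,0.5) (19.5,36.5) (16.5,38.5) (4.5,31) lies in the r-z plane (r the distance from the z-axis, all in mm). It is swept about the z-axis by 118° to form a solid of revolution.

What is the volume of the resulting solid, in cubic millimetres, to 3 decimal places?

Volume = 10636.186 mm³

Profile (r,z), 5 vertices: (4,17) (19,0.5) (19.5,36.5) (16.5,38.5) (4.5,31)
edge 0: (4,17)→(19,0.5)  cross = 4·0.5 − 19·17 = -321.0000; (r_i+r_j)·cross = 23·-321.0000 = -7383.0000
edge 1: (19,0.5)→(19.5,36.5)  cross = 19·36.5 − 19.5·0.5 = 683.7500; (r_i+r_j)·cross = 38.5·683.7500 = 26324.3750
edge 2: (19.5,36.5)→(16.5,38.5)  cross = 19.5·38.5 − 16.5·36.5 = 148.5000; (r_i+r_j)·cross = 36·148.5000 = 5346.0000
edge 3: (16.5,38.5)→(4.5,31)  cross = 16.5·31 − 4.5·38.5 = 338.2500; (r_i+r_j)·cross = 21·338.2500 = 7103.2500
edge 4: (4.5,31)→(4,17)  cross = 4.5·17 − 4·31 = -47.5000; (r_i+r_j)·cross = 8.5·-47.5000 = -403.7500
Σcross = 802.0000 → A = |Σcross|/2 = 401.0000 mm²
Σ(r_i+r_j)·cross = 30986.8750 → first moment M = |Σ|/6 = 5164.4792
R_c = M/A = 5164.4792/401.0000 = 12.8790 mm
θ = 118° = 2.059489 rad
V = θ·R_c·A = 2.059489·12.8790·401.0000 = 10636.186 mm³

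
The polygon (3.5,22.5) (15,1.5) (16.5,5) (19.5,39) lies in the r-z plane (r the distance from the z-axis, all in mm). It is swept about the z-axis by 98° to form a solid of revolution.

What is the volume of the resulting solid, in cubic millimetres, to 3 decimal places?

Volume = 6284.093 mm³

Profile (r,z), 4 vertices: (3.5,22.5) (15,1.5) (16.5,5) (19.5,39)
edge 0: (3.5,22.5)→(15,1.5)  cross = 3.5·1.5 − 15·22.5 = -332.2500; (r_i+r_j)·cross = 18.5·-332.2500 = -6146.6250
edge 1: (15,1.5)→(16.5,5)  cross = 15·5 − 16.5·1.5 = 50.2500; (r_i+r_j)·cross = 31.5·50.2500 = 1582.8750
edge 2: (16.5,5)→(19.5,39)  cross = 16.5·39 − 19.5·5 = 546.0000; (r_i+r_j)·cross = 36·546.0000 = 19656.0000
edge 3: (19.5,39)→(3.5,22.5)  cross = 19.5·22.5 − 3.5·39 = 302.2500; (r_i+r_j)·cross = 23·302.2500 = 6951.7500
Σcross = 566.2500 → A = |Σcross|/2 = 283.1250 mm²
Σ(r_i+r_j)·cross = 22044.0000 → first moment M = |Σ|/6 = 3674.0000
R_c = M/A = 3674.0000/283.1250 = 12.9766 mm
θ = 98° = 1.710423 rad
V = θ·R_c·A = 1.710423·12.9766·283.1250 = 6284.093 mm³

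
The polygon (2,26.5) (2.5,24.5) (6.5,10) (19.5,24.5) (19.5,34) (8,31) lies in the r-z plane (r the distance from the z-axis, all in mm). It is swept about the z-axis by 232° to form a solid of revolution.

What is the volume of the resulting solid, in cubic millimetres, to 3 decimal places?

Volume = 10563.678 mm³

Profile (r,z), 6 vertices: (2,26.5) (2.5,24.5) (6.5,10) (19.5,24.5) (19.5,34) (8,31)
edge 0: (2,26.5)→(2.5,24.5)  cross = 2·24.5 − 2.5·26.5 = -17.2500; (r_i+r_j)·cross = 4.5·-17.2500 = -77.6250
edge 1: (2.5,24.5)→(6.5,10)  cross = 2.5·10 − 6.5·24.5 = -134.2500; (r_i+r_j)·cross = 9·-134.2500 = -1208.2500
edge 2: (6.5,10)→(19.5,24.5)  cross = 6.5·24.5 − 19.5·10 = -35.7500; (r_i+r_j)·cross = 26·-35.7500 = -929.5000
edge 3: (19.5,24.5)→(19.5,34)  cross = 19.5·34 − 19.5·24.5 = 185.2500; (r_i+r_j)·cross = 39·185.2500 = 7224.7500
edge 4: (19.5,34)→(8,31)  cross = 19.5·31 − 8·34 = 332.5000; (r_i+r_j)·cross = 27.5·332.5000 = 9143.7500
edge 5: (8,31)→(2,26.5)  cross = 8·26.5 − 2·31 = 150.0000; (r_i+r_j)·cross = 10·150.0000 = 1500.0000
Σcross = 480.5000 → A = |Σcross|/2 = 240.2500 mm²
Σ(r_i+r_j)·cross = 15653.1250 → first moment M = |Σ|/6 = 2608.8542
R_c = M/A = 2608.8542/240.2500 = 10.8589 mm
θ = 232° = 4.049164 rad
V = θ·R_c·A = 4.049164·10.8589·240.2500 = 10563.678 mm³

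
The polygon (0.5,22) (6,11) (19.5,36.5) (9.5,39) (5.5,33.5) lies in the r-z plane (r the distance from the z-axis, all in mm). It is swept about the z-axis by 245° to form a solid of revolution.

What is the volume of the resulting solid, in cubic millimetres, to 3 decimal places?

Profile (r,z), 5 vertices: (0.5,22) (6,11) (19.5,36.5) (9.5,39) (5.5,33.5)
edge 0: (0.5,22)→(6,11)  cross = 0.5·11 − 6·22 = -126.5000; (r_i+r_j)·cross = 6.5·-126.5000 = -822.2500
edge 1: (6,11)→(19.5,36.5)  cross = 6·36.5 − 19.5·11 = 4.5000; (r_i+r_j)·cross = 25.5·4.5000 = 114.7500
edge 2: (19.5,36.5)→(9.5,39)  cross = 19.5·39 − 9.5·36.5 = 413.7500; (r_i+r_j)·cross = 29·413.7500 = 11998.7500
edge 3: (9.5,39)→(5.5,33.5)  cross = 9.5·33.5 − 5.5·39 = 103.7500; (r_i+r_j)·cross = 15·103.7500 = 1556.2500
edge 4: (5.5,33.5)→(0.5,22)  cross = 5.5·22 − 0.5·33.5 = 104.2500; (r_i+r_j)·cross = 6·104.2500 = 625.5000
Σcross = 499.7500 → A = |Σcross|/2 = 249.8750 mm²
Σ(r_i+r_j)·cross = 13473.0000 → first moment M = |Σ|/6 = 2245.5000
R_c = M/A = 2245.5000/249.8750 = 8.9865 mm
θ = 245° = 4.276057 rad
V = θ·R_c·A = 4.276057·8.9865·249.8750 = 9601.885 mm³

Volume = 9601.885 mm³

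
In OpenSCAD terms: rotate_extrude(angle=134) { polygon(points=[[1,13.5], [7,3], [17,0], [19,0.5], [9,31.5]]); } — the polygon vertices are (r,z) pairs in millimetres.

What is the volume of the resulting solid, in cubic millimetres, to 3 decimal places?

Volume = 6190.648 mm³

Profile (r,z), 5 vertices: (1,13.5) (7,3) (17,0) (19,0.5) (9,31.5)
edge 0: (1,13.5)→(7,3)  cross = 1·3 − 7·13.5 = -91.5000; (r_i+r_j)·cross = 8·-91.5000 = -732.0000
edge 1: (7,3)→(17,0)  cross = 7·0 − 17·3 = -51.0000; (r_i+r_j)·cross = 24·-51.0000 = -1224.0000
edge 2: (17,0)→(19,0.5)  cross = 17·0.5 − 19·0 = 8.5000; (r_i+r_j)·cross = 36·8.5000 = 306.0000
edge 3: (19,0.5)→(9,31.5)  cross = 19·31.5 − 9·0.5 = 594.0000; (r_i+r_j)·cross = 28·594.0000 = 16632.0000
edge 4: (9,31.5)→(1,13.5)  cross = 9·13.5 − 1·31.5 = 90.0000; (r_i+r_j)·cross = 10·90.0000 = 900.0000
Σcross = 550.0000 → A = |Σcross|/2 = 275.0000 mm²
Σ(r_i+r_j)·cross = 15882.0000 → first moment M = |Σ|/6 = 2647.0000
R_c = M/A = 2647.0000/275.0000 = 9.6255 mm
θ = 134° = 2.338741 rad
V = θ·R_c·A = 2.338741·9.6255·275.0000 = 6190.648 mm³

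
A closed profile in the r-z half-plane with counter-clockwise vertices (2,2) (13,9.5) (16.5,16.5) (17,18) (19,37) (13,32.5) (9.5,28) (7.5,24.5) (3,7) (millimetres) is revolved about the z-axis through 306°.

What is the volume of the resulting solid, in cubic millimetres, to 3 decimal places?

Profile (r,z), 9 vertices: (2,2) (13,9.5) (16.5,16.5) (17,18) (19,37) (13,32.5) (9.5,28) (7.5,24.5) (3,7)
edge 0: (2,2)→(13,9.5)  cross = 2·9.5 − 13·2 = -7.0000; (r_i+r_j)·cross = 15·-7.0000 = -105.0000
edge 1: (13,9.5)→(16.5,16.5)  cross = 13·16.5 − 16.5·9.5 = 57.7500; (r_i+r_j)·cross = 29.5·57.7500 = 1703.6250
edge 2: (16.5,16.5)→(17,18)  cross = 16.5·18 − 17·16.5 = 16.5000; (r_i+r_j)·cross = 33.5·16.5000 = 552.7500
edge 3: (17,18)→(19,37)  cross = 17·37 − 19·18 = 287.0000; (r_i+r_j)·cross = 36·287.0000 = 10332.0000
edge 4: (19,37)→(13,32.5)  cross = 19·32.5 − 13·37 = 136.5000; (r_i+r_j)·cross = 32·136.5000 = 4368.0000
edge 5: (13,32.5)→(9.5,28)  cross = 13·28 − 9.5·32.5 = 55.2500; (r_i+r_j)·cross = 22.5·55.2500 = 1243.1250
edge 6: (9.5,28)→(7.5,24.5)  cross = 9.5·24.5 − 7.5·28 = 22.7500; (r_i+r_j)·cross = 17·22.7500 = 386.7500
edge 7: (7.5,24.5)→(3,7)  cross = 7.5·7 − 3·24.5 = -21.0000; (r_i+r_j)·cross = 10.5·-21.0000 = -220.5000
edge 8: (3,7)→(2,2)  cross = 3·2 − 2·7 = -8.0000; (r_i+r_j)·cross = 5·-8.0000 = -40.0000
Σcross = 539.7500 → A = |Σcross|/2 = 269.8750 mm²
Σ(r_i+r_j)·cross = 18220.7500 → first moment M = |Σ|/6 = 3036.7917
R_c = M/A = 3036.7917/269.8750 = 11.2526 mm
θ = 306° = 5.340708 rad
V = θ·R_c·A = 5.340708·11.2526·269.8750 = 16218.616 mm³

Volume = 16218.616 mm³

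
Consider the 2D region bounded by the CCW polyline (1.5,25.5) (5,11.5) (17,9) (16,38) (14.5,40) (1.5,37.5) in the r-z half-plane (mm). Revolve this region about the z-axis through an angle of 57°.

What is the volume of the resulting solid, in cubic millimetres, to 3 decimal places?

Profile (r,z), 6 vertices: (1.5,25.5) (5,11.5) (17,9) (16,38) (14.5,40) (1.5,37.5)
edge 0: (1.5,25.5)→(5,11.5)  cross = 1.5·11.5 − 5·25.5 = -110.2500; (r_i+r_j)·cross = 6.5·-110.2500 = -716.6250
edge 1: (5,11.5)→(17,9)  cross = 5·9 − 17·11.5 = -150.5000; (r_i+r_j)·cross = 22·-150.5000 = -3311.0000
edge 2: (17,9)→(16,38)  cross = 17·38 − 16·9 = 502.0000; (r_i+r_j)·cross = 33·502.0000 = 16566.0000
edge 3: (16,38)→(14.5,40)  cross = 16·40 − 14.5·38 = 89.0000; (r_i+r_j)·cross = 30.5·89.0000 = 2714.5000
edge 4: (14.5,40)→(1.5,37.5)  cross = 14.5·37.5 − 1.5·40 = 483.7500; (r_i+r_j)·cross = 16·483.7500 = 7740.0000
edge 5: (1.5,37.5)→(1.5,25.5)  cross = 1.5·25.5 − 1.5·37.5 = -18.0000; (r_i+r_j)·cross = 3·-18.0000 = -54.0000
Σcross = 796.0000 → A = |Σcross|/2 = 398.0000 mm²
Σ(r_i+r_j)·cross = 22938.8750 → first moment M = |Σ|/6 = 3823.1458
R_c = M/A = 3823.1458/398.0000 = 9.6059 mm
θ = 57° = 0.994838 rad
V = θ·R_c·A = 0.994838·9.6059·398.0000 = 3803.410 mm³

Volume = 3803.410 mm³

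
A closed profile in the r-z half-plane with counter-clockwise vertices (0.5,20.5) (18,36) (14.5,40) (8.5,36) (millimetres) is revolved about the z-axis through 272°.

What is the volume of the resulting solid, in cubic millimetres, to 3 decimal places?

Volume = 4378.391 mm³

Profile (r,z), 4 vertices: (0.5,20.5) (18,36) (14.5,40) (8.5,36)
edge 0: (0.5,20.5)→(18,36)  cross = 0.5·36 − 18·20.5 = -351.0000; (r_i+r_j)·cross = 18.5·-351.0000 = -6493.5000
edge 1: (18,36)→(14.5,40)  cross = 18·40 − 14.5·36 = 198.0000; (r_i+r_j)·cross = 32.5·198.0000 = 6435.0000
edge 2: (14.5,40)→(8.5,36)  cross = 14.5·36 − 8.5·40 = 182.0000; (r_i+r_j)·cross = 23·182.0000 = 4186.0000
edge 3: (8.5,36)→(0.5,20.5)  cross = 8.5·20.5 − 0.5·36 = 156.2500; (r_i+r_j)·cross = 9·156.2500 = 1406.2500
Σcross = 185.2500 → A = |Σcross|/2 = 92.6250 mm²
Σ(r_i+r_j)·cross = 5533.7500 → first moment M = |Σ|/6 = 922.2917
R_c = M/A = 922.2917/92.6250 = 9.9573 mm
θ = 272° = 4.747296 rad
V = θ·R_c·A = 4.747296·9.9573·92.6250 = 4378.391 mm³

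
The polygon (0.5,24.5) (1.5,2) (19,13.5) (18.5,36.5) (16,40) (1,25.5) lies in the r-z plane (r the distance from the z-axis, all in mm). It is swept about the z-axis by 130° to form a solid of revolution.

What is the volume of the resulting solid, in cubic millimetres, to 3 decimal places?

Profile (r,z), 6 vertices: (0.5,24.5) (1.5,2) (19,13.5) (18.5,36.5) (16,40) (1,25.5)
edge 0: (0.5,24.5)→(1.5,2)  cross = 0.5·2 − 1.5·24.5 = -35.7500; (r_i+r_j)·cross = 2·-35.7500 = -71.5000
edge 1: (1.5,2)→(19,13.5)  cross = 1.5·13.5 − 19·2 = -17.7500; (r_i+r_j)·cross = 20.5·-17.7500 = -363.8750
edge 2: (19,13.5)→(18.5,36.5)  cross = 19·36.5 − 18.5·13.5 = 443.7500; (r_i+r_j)·cross = 37.5·443.7500 = 16640.6250
edge 3: (18.5,36.5)→(16,40)  cross = 18.5·40 − 16·36.5 = 156.0000; (r_i+r_j)·cross = 34.5·156.0000 = 5382.0000
edge 4: (16,40)→(1,25.5)  cross = 16·25.5 − 1·40 = 368.0000; (r_i+r_j)·cross = 17·368.0000 = 6256.0000
edge 5: (1,25.5)→(0.5,24.5)  cross = 1·24.5 − 0.5·25.5 = 11.7500; (r_i+r_j)·cross = 1.5·11.7500 = 17.6250
Σcross = 926.0000 → A = |Σcross|/2 = 463.0000 mm²
Σ(r_i+r_j)·cross = 27860.8750 → first moment M = |Σ|/6 = 4643.4792
R_c = M/A = 4643.4792/463.0000 = 10.0291 mm
θ = 130° = 2.268928 rad
V = θ·R_c·A = 2.268928·10.0291·463.0000 = 10535.720 mm³

Volume = 10535.720 mm³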